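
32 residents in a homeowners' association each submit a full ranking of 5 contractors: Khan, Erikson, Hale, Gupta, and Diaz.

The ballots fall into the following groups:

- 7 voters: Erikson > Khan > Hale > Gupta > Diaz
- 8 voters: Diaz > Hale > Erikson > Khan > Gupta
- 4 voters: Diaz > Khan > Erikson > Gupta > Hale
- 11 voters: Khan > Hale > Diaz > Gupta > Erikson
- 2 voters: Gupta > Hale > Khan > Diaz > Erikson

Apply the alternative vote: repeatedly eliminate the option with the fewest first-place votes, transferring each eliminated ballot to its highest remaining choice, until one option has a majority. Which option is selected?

Khan

Round 1: Diaz 12, Khan 11, Erikson 7, Gupta 2, Hale 0. Hale has the fewest and is eliminated.
Round 2: Diaz 12, Khan 11, Erikson 7, Gupta 2. Gupta has the fewest and is eliminated.
Round 3: Khan 13, Diaz 12, Erikson 7. Erikson has the fewest and is eliminated.
Round 4: Khan 20, Diaz 12. Khan has a majority.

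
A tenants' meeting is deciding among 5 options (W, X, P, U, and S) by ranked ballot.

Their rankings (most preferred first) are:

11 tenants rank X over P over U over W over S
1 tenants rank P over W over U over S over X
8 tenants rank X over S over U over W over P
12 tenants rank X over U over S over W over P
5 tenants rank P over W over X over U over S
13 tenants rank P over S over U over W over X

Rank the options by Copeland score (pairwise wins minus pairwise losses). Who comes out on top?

Pairwise results:
  W vs X: X wins 31–19.
  W vs P: P wins 30–20.
  W vs U: U wins 44–6.
  W vs S: S wins 33–17.
  X vs P: X wins 31–19.
  X vs U: X wins 36–14.
  X vs S: X wins 36–14.
  P vs U: P wins 30–20.
  P vs S: P wins 30–20.
  U vs S: U wins 29–21.
Copeland scores (wins − losses):
  W: 0 − 4 = -4
  X: 4 − 0 = 4
  P: 3 − 1 = 2
  U: 2 − 2 = 0
  S: 1 − 3 = -2
X has the best Copeland score.

X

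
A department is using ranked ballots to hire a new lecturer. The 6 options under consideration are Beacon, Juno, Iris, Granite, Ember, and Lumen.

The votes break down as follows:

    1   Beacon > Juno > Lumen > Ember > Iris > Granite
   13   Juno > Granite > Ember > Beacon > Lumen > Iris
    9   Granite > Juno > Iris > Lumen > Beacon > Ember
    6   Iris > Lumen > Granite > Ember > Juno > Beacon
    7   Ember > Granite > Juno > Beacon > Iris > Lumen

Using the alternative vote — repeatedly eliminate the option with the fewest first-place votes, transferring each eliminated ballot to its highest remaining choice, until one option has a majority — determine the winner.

Granite

Round 1: Juno 13, Granite 9, Ember 7, Iris 6, Beacon 1, Lumen 0. Lumen has the fewest and is eliminated.
Round 2: Juno 13, Granite 9, Ember 7, Iris 6, Beacon 1. Beacon has the fewest and is eliminated.
Round 3: Juno 14, Granite 9, Ember 7, Iris 6. Iris has the fewest and is eliminated.
Round 4: Granite 15, Juno 14, Ember 7. Ember has the fewest and is eliminated.
Round 5: Granite 22, Juno 14. Granite has a majority.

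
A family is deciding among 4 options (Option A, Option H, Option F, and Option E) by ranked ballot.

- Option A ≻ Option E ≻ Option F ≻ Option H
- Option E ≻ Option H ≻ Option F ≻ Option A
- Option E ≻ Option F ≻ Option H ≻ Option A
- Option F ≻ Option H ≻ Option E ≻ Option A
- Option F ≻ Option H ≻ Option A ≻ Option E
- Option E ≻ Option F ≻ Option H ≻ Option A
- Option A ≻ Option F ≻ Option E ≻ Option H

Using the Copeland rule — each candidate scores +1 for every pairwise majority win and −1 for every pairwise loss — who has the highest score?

Option E

Pairwise results:
  Option A vs Option H: Option H wins 5–2.
  Option A vs Option F: Option F wins 5–2.
  Option A vs Option E: Option E wins 4–3.
  Option H vs Option F: Option F wins 6–1.
  Option H vs Option E: Option E wins 5–2.
  Option F vs Option E: Option E wins 4–3.
Copeland scores (wins − losses):
  Option A: 0 − 3 = -3
  Option H: 1 − 2 = -1
  Option F: 2 − 1 = 1
  Option E: 3 − 0 = 3
Option E has the best Copeland score.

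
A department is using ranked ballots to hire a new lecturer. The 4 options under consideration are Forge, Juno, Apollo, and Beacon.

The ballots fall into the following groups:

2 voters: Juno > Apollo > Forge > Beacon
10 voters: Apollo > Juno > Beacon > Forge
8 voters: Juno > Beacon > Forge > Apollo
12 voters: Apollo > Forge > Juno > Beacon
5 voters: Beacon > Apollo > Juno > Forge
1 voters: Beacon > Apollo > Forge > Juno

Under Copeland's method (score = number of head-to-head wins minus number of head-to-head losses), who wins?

Apollo

Pairwise results:
  Forge vs Juno: Juno wins 25–13.
  Forge vs Apollo: Apollo wins 30–8.
  Forge vs Beacon: Beacon wins 24–14.
  Juno vs Apollo: Apollo wins 28–10.
  Juno vs Beacon: Juno wins 32–6.
  Apollo vs Beacon: Apollo wins 24–14.
Copeland scores (wins − losses):
  Forge: 0 − 3 = -3
  Juno: 2 − 1 = 1
  Apollo: 3 − 0 = 3
  Beacon: 1 − 2 = -1
Apollo has the best Copeland score.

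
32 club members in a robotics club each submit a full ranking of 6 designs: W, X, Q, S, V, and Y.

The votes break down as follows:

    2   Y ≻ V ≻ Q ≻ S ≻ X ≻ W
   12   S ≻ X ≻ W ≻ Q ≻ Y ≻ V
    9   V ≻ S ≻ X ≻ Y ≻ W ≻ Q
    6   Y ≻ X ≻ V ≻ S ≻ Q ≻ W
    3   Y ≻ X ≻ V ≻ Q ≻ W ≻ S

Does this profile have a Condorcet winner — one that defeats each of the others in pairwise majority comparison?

No

Head-to-head results (32 voters total):
W vs X: X wins 32–0.
W vs Q: W wins 21–11.
W vs S: S wins 29–3.
W vs V: V wins 20–12.
W vs Y: Y wins 20–12.
X vs Q: X wins 30–2.
X vs S: S wins 23–9.
X vs V: X wins 21–11.
X vs Y: X wins 21–11.
Q vs S: S wins 27–5.
Q vs V: V wins 20–12.
Q vs Y: Y wins 20–12.
S vs V: V wins 20–12.
S vs Y: S wins 21–11.
V vs Y: Y wins 23–9.
No candidate beats all others: X beats V beats S beats X, a majority cycle.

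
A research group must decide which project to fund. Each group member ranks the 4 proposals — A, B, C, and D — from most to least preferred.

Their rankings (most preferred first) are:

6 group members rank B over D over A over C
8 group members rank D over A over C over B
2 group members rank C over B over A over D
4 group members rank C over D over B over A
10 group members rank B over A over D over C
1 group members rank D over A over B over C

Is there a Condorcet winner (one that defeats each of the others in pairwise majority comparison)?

Yes

Head-to-head results (31 voters total):
A vs B: B wins 22–9.
A vs C: A wins 25–6.
A vs D: D wins 19–12.
B vs C: B wins 17–14.
B vs D: B wins 18–13.
C vs D: D wins 25–6.
B beats each rival — A (22–9), C (17–14), D (18–13) — so B is the Condorcet winner.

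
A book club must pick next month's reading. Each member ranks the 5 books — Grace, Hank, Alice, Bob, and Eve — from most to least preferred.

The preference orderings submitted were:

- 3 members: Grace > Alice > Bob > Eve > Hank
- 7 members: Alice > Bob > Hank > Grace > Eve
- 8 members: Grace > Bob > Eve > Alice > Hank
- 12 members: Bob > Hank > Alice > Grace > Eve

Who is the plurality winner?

First-place vote totals:
  Grace: 11
  Hank: 0
  Alice: 7
  Bob: 12
  Eve: 0
Bob has the most first-place votes.

Bob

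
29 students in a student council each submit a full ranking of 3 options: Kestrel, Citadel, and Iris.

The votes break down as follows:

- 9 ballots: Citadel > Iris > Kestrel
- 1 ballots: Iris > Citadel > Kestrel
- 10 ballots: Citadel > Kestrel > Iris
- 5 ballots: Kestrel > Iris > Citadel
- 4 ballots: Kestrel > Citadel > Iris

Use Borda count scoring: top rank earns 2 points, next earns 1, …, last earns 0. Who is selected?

Borda scores:
  Kestrel: 9·0 + 0 + 10·1 + 5·2 + 4·2 = 28
  Citadel: 9·2 + 1 + 10·2 + 5·0 + 4·1 = 43
  Iris: 9·1 + 2 + 10·0 + 5·1 + 4·0 = 16
Citadel has the highest total.

Citadel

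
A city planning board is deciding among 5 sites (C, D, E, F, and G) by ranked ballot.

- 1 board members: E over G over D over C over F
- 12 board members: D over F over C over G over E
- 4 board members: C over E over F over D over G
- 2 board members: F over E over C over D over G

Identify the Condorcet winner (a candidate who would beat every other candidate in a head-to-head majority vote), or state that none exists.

Head-to-head results (19 voters total):
C vs D: D wins 13–6.
C vs E: C wins 16–3.
C vs F: F wins 14–5.
C vs G: C wins 18–1.
D vs E: D wins 12–7.
D vs F: D wins 13–6.
D vs G: D wins 18–1.
E vs F: F wins 14–5.
E vs G: G wins 12–7.
F vs G: F wins 18–1.
D beats each rival — C (13–6), E (12–7), F (13–6), G (18–1) — so D is the Condorcet winner.

D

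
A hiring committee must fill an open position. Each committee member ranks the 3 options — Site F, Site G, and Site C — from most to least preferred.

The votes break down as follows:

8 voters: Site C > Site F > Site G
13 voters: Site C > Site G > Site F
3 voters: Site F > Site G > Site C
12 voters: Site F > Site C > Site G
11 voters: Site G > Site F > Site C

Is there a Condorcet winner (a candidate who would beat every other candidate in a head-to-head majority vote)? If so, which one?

Head-to-head results (47 voters total):
Site F vs Site G: Site G wins 24–23.
Site F vs Site C: Site F wins 26–21.
Site G vs Site C: Site C wins 33–14.
No candidate beats all others: Site F beats Site C beats Site G beats Site F, a majority cycle.

None — there is no Condorcet winner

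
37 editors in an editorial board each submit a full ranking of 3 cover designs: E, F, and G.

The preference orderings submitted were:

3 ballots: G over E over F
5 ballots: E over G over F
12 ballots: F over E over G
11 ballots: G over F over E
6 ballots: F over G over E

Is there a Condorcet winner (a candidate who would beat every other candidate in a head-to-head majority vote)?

Yes

Head-to-head results (37 voters total):
E vs F: F wins 29–8.
E vs G: G wins 20–17.
F vs G: G wins 19–18.
G beats each rival — E (20–17), F (19–18) — so G is the Condorcet winner.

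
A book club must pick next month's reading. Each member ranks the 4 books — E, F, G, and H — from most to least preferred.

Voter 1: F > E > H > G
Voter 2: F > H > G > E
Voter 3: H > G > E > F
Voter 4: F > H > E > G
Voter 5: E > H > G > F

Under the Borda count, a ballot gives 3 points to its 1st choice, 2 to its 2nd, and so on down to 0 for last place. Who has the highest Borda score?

H

Borda scores:
  E: 2 + 0 + 1 + 1 + 3 = 7
  F: 3 + 3 + 0 + 3 + 0 = 9
  G: 0 + 1 + 2 + 0 + 1 = 4
  H: 1 + 2 + 3 + 2 + 2 = 10
H has the highest total.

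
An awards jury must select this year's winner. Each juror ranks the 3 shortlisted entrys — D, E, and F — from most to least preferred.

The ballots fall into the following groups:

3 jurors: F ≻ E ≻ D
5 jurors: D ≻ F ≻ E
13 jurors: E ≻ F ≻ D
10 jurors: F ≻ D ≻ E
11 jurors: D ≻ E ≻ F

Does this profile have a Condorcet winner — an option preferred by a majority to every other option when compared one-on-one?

No

Head-to-head results (42 voters total):
D vs E: D wins 26–16.
D vs F: F wins 26–16.
E vs F: E wins 24–18.
No candidate beats all others: D beats E beats F beats D, a majority cycle.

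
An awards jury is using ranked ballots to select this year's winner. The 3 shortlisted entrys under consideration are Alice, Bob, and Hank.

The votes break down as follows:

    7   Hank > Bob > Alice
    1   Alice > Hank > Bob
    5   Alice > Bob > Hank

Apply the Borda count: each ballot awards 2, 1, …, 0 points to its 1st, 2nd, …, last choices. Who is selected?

Hank

Borda scores:
  Alice: 7·0 + 2 + 5·2 = 12
  Bob: 7·1 + 0 + 5·1 = 12
  Hank: 7·2 + 1 + 5·0 = 15
Hank has the highest total.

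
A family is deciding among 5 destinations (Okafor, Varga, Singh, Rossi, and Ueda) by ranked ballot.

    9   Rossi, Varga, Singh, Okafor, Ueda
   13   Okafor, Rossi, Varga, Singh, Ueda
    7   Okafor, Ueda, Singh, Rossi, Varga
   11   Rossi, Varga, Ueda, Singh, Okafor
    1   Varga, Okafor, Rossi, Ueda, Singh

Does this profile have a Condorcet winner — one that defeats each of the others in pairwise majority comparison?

No

Head-to-head results (41 voters total):
Okafor vs Varga: Varga wins 21–20.
Okafor vs Singh: Okafor wins 21–20.
Okafor vs Rossi: Okafor wins 21–20.
Okafor vs Ueda: Okafor wins 30–11.
Varga vs Singh: Varga wins 34–7.
Varga vs Rossi: Rossi wins 40–1.
Varga vs Ueda: Varga wins 34–7.
Singh vs Rossi: Rossi wins 34–7.
Singh vs Ueda: Singh wins 22–19.
Rossi vs Ueda: Rossi wins 34–7.
No candidate beats all others: Okafor beats Rossi beats Varga beats Okafor, a majority cycle.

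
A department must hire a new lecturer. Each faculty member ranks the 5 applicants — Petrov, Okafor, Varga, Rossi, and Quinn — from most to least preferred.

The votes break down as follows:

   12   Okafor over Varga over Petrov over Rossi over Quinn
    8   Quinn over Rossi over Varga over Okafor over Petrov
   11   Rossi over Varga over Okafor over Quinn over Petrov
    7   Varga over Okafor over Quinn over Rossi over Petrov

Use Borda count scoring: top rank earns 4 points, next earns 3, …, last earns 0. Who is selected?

Varga

Borda scores:
  Petrov: 12·2 + 8·0 + 11·0 + 7·0 = 24
  Okafor: 12·4 + 8·1 + 11·2 + 7·3 = 99
  Varga: 12·3 + 8·2 + 11·3 + 7·4 = 113
  Rossi: 12·1 + 8·3 + 11·4 + 7·1 = 87
  Quinn: 12·0 + 8·4 + 11·1 + 7·2 = 57
Varga has the highest total.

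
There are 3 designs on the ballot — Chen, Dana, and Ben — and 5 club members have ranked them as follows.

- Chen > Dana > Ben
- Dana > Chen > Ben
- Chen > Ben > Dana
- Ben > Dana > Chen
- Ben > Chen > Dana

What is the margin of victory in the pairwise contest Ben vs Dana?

1

Ballots ranking Ben above Dana: 3.
Ballots ranking Dana above Ben: 2.
Ben wins 3–2, a margin of 1.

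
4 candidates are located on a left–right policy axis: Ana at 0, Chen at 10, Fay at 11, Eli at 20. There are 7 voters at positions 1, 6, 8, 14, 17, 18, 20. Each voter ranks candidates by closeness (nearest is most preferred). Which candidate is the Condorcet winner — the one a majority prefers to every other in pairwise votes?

With single-peaked preferences on a line, the Condorcet winner is the candidate closest to the median voter.
The median voter (position 14) is closest to Fay at 11.
Check: Fay vs Chen — voters closer to Fay: 4 of 7.

Fay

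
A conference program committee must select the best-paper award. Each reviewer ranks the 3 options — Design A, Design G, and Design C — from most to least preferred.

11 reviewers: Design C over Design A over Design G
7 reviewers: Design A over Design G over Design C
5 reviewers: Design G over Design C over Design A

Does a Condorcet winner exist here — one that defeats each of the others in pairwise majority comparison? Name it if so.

Head-to-head results (23 voters total):
Design A vs Design G: Design A wins 18–5.
Design A vs Design C: Design C wins 16–7.
Design G vs Design C: Design G wins 12–11.
No candidate beats all others: Design A beats Design G beats Design C beats Design A, a majority cycle.

No Condorcet winner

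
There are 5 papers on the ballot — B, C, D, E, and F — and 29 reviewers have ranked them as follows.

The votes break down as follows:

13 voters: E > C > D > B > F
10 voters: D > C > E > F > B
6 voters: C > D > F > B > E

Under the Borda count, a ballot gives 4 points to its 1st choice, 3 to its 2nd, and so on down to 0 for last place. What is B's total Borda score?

19

Borda scores:
  B: 13·1 + 10·0 + 6·1 = 19
  C: 13·3 + 10·3 + 6·4 = 93
  D: 13·2 + 10·4 + 6·3 = 84
  E: 13·4 + 10·2 + 6·0 = 72
  F: 13·0 + 10·1 + 6·2 = 22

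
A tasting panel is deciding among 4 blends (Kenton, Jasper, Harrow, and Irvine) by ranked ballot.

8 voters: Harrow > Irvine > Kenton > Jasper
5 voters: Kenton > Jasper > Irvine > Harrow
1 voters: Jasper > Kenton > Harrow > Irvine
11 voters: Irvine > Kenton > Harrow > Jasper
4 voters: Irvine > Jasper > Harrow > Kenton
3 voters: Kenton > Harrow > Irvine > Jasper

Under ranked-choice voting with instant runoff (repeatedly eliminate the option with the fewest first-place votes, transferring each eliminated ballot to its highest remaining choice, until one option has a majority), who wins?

Irvine

Round 1: Irvine 15, Kenton 8, Harrow 8, Jasper 1. Jasper has the fewest and is eliminated.
Round 2: Irvine 15, Kenton 9, Harrow 8. Harrow has the fewest and is eliminated.
Round 3: Irvine 23, Kenton 9. Irvine has a majority.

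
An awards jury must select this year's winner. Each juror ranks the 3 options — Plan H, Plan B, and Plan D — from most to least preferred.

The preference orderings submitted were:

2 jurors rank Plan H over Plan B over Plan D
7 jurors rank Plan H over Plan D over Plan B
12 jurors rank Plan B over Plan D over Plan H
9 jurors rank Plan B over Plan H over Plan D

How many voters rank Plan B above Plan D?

Ballots ranking Plan B above Plan D: 2+12+9 = 23.
Ballots ranking Plan D above Plan B: 7.
So 23 of 30 voters prefer Plan B to Plan D.

23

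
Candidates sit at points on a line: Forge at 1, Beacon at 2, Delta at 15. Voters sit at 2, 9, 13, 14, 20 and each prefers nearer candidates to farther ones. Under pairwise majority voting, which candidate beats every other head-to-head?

With single-peaked preferences on a line, the Condorcet winner is the candidate closest to the median voter.
The median voter (position 13) is closest to Delta at 15.
Check: Delta vs Beacon — voters closer to Delta: 4 of 5.

Delta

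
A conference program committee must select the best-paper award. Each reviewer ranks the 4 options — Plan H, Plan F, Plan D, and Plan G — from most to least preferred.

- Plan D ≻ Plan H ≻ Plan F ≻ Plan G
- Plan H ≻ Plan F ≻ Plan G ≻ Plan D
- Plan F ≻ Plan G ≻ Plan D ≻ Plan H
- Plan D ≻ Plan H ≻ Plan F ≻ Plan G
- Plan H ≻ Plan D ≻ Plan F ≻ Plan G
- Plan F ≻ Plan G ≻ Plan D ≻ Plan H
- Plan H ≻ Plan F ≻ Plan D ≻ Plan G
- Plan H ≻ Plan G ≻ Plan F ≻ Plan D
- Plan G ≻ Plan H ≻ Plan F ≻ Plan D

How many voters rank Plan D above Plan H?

Ballots ranking Plan D above Plan H: 4.
Ballots ranking Plan H above Plan D: 5.
So 4 of 9 voters prefer Plan D to Plan H.

4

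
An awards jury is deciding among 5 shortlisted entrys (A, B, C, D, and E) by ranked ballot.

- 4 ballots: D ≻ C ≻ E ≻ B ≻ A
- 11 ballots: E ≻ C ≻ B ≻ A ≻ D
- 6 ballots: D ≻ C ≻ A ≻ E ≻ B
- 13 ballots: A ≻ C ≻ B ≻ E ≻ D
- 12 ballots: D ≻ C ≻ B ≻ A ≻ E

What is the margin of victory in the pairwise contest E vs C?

24

Ballots ranking E above C: 11.
Ballots ranking C above E: 4+6+13+12 = 35.
C wins 35–11, a margin of 24.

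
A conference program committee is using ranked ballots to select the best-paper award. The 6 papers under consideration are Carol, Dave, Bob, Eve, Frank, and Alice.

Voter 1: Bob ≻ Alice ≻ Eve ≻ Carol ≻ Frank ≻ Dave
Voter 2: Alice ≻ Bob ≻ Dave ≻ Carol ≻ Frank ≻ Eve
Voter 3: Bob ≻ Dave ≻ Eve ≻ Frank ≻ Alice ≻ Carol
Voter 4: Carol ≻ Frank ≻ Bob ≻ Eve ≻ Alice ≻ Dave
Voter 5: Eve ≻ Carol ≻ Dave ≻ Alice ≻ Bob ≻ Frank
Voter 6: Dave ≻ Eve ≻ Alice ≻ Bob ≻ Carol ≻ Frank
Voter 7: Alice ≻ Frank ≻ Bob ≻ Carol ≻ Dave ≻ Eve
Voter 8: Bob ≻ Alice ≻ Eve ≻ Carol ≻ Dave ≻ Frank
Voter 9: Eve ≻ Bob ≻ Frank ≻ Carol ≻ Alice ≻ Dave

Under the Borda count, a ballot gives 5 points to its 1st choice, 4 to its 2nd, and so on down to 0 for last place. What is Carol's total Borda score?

Borda scores:
  Carol: 2 + 2 + 0 + 5 + 4 + 1 + 2 + 2 + 2 = 20
  Dave: 0 + 3 + 4 + 0 + 3 + 5 + 1 + 1 + 0 = 17
  Bob: 5 + 4 + 5 + 3 + 1 + 2 + 3 + 5 + 4 = 32
  Eve: 3 + 0 + 3 + 2 + 5 + 4 + 0 + 3 + 5 = 25
  Frank: 1 + 1 + 2 + 4 + 0 + 0 + 4 + 0 + 3 = 15
  Alice: 4 + 5 + 1 + 1 + 2 + 3 + 5 + 4 + 1 = 26

20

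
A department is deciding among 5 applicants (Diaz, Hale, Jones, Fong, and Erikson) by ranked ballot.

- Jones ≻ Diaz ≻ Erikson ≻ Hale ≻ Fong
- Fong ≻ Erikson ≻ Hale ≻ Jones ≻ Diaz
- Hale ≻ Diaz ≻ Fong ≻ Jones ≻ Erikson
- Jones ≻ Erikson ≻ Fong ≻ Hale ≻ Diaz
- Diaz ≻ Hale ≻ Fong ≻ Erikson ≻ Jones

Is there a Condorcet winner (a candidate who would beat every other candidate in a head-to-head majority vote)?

No

Head-to-head results (5 voters total):
Diaz vs Hale: Hale wins 3–2.
Diaz vs Jones: Jones wins 3–2.
Diaz vs Fong: Diaz wins 3–2.
Diaz vs Erikson: Diaz wins 3–2.
Hale vs Jones: Hale wins 3–2.
Hale vs Fong: Hale wins 3–2.
Hale vs Erikson: Erikson wins 3–2.
Jones vs Fong: Fong wins 3–2.
Jones vs Erikson: Jones wins 3–2.
Fong vs Erikson: Fong wins 3–2.
No candidate beats all others: Diaz beats Erikson beats Hale beats Diaz, a majority cycle.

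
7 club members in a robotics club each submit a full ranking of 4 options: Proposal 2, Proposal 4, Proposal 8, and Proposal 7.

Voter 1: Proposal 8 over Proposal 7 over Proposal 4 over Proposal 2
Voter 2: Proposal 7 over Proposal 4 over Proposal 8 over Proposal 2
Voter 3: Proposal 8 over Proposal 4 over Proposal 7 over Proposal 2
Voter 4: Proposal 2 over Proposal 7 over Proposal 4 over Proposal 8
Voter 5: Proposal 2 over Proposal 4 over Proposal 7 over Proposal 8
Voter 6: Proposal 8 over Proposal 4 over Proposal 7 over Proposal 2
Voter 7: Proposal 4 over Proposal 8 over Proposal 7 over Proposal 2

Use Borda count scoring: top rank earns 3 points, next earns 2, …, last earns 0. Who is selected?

Borda scores:
  Proposal 2: 0 + 0 + 0 + 3 + 3 + 0 + 0 = 6
  Proposal 4: 1 + 2 + 2 + 1 + 2 + 2 + 3 = 13
  Proposal 8: 3 + 1 + 3 + 0 + 0 + 3 + 2 = 12
  Proposal 7: 2 + 3 + 1 + 2 + 1 + 1 + 1 = 11
Proposal 4 has the highest total.

Proposal 4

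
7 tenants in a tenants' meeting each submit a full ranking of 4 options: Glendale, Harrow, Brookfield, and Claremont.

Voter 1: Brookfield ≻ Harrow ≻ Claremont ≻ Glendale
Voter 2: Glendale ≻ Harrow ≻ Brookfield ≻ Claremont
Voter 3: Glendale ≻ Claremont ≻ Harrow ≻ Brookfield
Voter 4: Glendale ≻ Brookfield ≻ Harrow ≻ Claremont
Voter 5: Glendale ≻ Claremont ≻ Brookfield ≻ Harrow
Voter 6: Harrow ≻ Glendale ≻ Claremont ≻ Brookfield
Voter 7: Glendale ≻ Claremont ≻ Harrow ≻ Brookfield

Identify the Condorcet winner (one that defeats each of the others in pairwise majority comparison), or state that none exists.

Glendale

Head-to-head results (7 voters total):
Glendale vs Harrow: Glendale wins 5–2.
Glendale vs Brookfield: Glendale wins 6–1.
Glendale vs Claremont: Glendale wins 6–1.
Harrow vs Brookfield: Harrow wins 4–3.
Harrow vs Claremont: Harrow wins 4–3.
Brookfield vs Claremont: Claremont wins 4–3.
Glendale beats each rival — Harrow (5–2), Brookfield (6–1), Claremont (6–1) — so Glendale is the Condorcet winner.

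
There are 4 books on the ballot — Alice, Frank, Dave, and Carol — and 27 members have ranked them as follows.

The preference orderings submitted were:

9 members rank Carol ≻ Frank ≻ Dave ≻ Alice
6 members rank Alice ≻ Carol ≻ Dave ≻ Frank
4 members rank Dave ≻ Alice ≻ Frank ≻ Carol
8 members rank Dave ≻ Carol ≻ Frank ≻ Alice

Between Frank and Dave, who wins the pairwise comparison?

Ballots ranking Frank above Dave: 9.
Ballots ranking Dave above Frank: 6+4+8 = 18.
Dave wins the head-to-head, 18–9.

Dave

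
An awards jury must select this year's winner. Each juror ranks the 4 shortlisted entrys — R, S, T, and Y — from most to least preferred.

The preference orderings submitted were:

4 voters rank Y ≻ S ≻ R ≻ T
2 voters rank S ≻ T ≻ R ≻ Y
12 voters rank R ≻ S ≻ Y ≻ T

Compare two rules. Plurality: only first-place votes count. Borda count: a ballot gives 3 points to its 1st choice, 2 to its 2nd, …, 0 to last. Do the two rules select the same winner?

Yes

Plurality first-place counts: R 12, S 2, T 0, Y 4 → R.
Borda totals: R 42, S 38, T 4, Y 24 → R.
The two rules agree on R.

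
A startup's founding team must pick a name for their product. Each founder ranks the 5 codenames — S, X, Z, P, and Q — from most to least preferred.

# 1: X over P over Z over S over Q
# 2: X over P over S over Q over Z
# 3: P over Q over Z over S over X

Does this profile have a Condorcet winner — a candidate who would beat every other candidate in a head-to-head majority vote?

Yes

Head-to-head results (3 voters total):
S vs X: X wins 2–1.
S vs Z: Z wins 2–1.
S vs P: P wins 3–0.
S vs Q: S wins 2–1.
X vs Z: X wins 2–1.
X vs P: X wins 2–1.
X vs Q: X wins 2–1.
Z vs P: P wins 3–0.
Z vs Q: Q wins 2–1.
P vs Q: P wins 3–0.
X beats each rival — S (2–1), Z (2–1), P (2–1), Q (2–1) — so X is the Condorcet winner.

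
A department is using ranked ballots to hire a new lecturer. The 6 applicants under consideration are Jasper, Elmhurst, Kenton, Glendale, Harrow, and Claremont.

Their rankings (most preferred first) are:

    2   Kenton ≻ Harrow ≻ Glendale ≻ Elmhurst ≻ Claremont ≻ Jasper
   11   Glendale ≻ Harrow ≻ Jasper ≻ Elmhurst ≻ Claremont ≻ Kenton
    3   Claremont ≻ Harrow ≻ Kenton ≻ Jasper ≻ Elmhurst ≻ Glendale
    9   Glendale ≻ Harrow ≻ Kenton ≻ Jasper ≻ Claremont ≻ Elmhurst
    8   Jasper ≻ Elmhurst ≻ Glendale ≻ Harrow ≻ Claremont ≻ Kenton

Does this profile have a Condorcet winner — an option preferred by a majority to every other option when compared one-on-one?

Yes

Head-to-head results (33 voters total):
Jasper vs Elmhurst: Jasper wins 31–2.
Jasper vs Kenton: Jasper wins 19–14.
Jasper vs Glendale: Glendale wins 22–11.
Jasper vs Harrow: Harrow wins 25–8.
Jasper vs Claremont: Jasper wins 28–5.
Elmhurst vs Kenton: Elmhurst wins 19–14.
Elmhurst vs Glendale: Glendale wins 22–11.
Elmhurst vs Harrow: Harrow wins 25–8.
Elmhurst vs Claremont: Elmhurst wins 21–12.
Kenton vs Glendale: Glendale wins 28–5.
Kenton vs Harrow: Harrow wins 31–2.
Kenton vs Claremont: Claremont wins 22–11.
Glendale vs Harrow: Glendale wins 28–5.
Glendale vs Claremont: Glendale wins 30–3.
Harrow vs Claremont: Harrow wins 30–3.
Glendale beats each rival — Jasper (22–11), Elmhurst (22–11), Kenton (28–5), Harrow (28–5), Claremont (30–3) — so Glendale is the Condorcet winner.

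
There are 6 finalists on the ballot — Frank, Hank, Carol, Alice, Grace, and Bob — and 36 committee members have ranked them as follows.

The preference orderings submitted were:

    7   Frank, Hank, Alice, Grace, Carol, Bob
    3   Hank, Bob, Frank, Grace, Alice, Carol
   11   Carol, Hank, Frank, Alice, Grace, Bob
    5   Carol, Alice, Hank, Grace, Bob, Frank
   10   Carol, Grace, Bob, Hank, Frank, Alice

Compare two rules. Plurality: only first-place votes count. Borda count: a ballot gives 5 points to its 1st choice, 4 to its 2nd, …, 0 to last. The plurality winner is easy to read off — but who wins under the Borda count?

Carol

Plurality first-place counts: Frank 7, Hank 3, Carol 26, Alice 0, Grace 0, Bob 0 → Carol.
Borda totals: Frank 87, Hank 122, Carol 137, Alice 66, Grace 81, Bob 47 → Carol.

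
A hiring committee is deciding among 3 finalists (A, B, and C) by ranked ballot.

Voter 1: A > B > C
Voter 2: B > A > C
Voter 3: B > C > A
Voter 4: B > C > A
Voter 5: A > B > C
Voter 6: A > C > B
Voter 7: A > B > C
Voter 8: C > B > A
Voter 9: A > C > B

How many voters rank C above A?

Ballots ranking C above A: 3.
Ballots ranking A above C: 6.
So 3 of 9 voters prefer C to A.

3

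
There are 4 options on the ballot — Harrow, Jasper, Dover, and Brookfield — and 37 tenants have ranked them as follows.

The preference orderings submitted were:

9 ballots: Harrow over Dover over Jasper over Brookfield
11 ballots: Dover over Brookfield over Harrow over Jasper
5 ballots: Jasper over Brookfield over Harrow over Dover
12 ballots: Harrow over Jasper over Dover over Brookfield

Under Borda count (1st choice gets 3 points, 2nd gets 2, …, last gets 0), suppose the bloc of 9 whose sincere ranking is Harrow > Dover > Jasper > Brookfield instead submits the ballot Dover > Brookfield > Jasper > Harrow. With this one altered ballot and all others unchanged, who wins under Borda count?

Borda totals with the altered ballot: Harrow 52, Jasper 48, Dover 72, Brookfield 50.
The switch changes the winner from Harrow to Dover.

Dover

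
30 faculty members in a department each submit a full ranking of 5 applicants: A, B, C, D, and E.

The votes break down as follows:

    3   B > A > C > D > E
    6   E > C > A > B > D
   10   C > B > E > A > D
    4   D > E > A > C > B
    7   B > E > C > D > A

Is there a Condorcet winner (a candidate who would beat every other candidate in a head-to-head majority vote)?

No

Head-to-head results (30 voters total):
A vs B: B wins 20–10.
A vs C: C wins 23–7.
A vs D: A wins 19–11.
A vs E: E wins 27–3.
B vs C: C wins 20–10.
B vs D: B wins 26–4.
B vs E: B wins 20–10.
C vs D: C wins 26–4.
C vs E: E wins 17–13.
D vs E: E wins 23–7.
No candidate beats all others: B beats E beats C beats B, a majority cycle.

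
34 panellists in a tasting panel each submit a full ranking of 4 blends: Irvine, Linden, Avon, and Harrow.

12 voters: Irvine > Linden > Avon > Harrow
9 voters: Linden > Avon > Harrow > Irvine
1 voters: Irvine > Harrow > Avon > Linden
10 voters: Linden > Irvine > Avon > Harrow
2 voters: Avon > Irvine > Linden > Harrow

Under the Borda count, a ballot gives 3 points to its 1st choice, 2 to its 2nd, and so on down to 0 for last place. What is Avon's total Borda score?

47

Borda scores:
  Irvine: 12·3 + 9·0 + 3 + 10·2 + 2·2 = 63
  Linden: 12·2 + 9·3 + 0 + 10·3 + 2·1 = 83
  Avon: 12·1 + 9·2 + 1 + 10·1 + 2·3 = 47
  Harrow: 12·0 + 9·1 + 2 + 10·0 + 2·0 = 11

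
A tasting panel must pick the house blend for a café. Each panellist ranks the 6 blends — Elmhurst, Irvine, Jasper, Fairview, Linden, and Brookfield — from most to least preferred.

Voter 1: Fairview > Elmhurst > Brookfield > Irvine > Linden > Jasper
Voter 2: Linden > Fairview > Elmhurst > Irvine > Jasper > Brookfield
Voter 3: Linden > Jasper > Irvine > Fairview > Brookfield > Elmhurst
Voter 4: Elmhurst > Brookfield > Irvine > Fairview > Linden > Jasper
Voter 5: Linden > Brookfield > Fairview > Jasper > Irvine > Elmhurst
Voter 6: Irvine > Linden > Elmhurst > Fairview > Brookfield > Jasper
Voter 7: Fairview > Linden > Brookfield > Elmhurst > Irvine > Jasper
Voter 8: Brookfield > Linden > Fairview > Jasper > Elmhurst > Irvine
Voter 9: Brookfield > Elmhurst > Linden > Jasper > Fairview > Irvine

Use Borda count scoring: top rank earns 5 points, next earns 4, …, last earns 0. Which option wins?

Linden

Borda scores:
  Elmhurst: 4 + 3 + 0 + 5 + 0 + 3 + 2 + 1 + 4 = 22
  Irvine: 2 + 2 + 3 + 3 + 1 + 5 + 1 + 0 + 0 = 17
  Jasper: 0 + 1 + 4 + 0 + 2 + 0 + 0 + 2 + 2 = 11
  Fairview: 5 + 4 + 2 + 2 + 3 + 2 + 5 + 3 + 1 = 27
  Linden: 1 + 5 + 5 + 1 + 5 + 4 + 4 + 4 + 3 = 32
  Brookfield: 3 + 0 + 1 + 4 + 4 + 1 + 3 + 5 + 5 = 26
Linden has the highest total.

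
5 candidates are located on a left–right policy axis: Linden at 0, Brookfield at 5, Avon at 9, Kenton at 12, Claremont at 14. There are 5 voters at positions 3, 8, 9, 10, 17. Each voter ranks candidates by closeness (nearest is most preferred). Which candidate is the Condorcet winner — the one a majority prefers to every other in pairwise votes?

With single-peaked preferences on a line, the Condorcet winner is the candidate closest to the median voter.
The median voter (position 9) is closest to Avon at 9.
Check: Avon vs Linden — voters closer to Avon: 4 of 5.

Avon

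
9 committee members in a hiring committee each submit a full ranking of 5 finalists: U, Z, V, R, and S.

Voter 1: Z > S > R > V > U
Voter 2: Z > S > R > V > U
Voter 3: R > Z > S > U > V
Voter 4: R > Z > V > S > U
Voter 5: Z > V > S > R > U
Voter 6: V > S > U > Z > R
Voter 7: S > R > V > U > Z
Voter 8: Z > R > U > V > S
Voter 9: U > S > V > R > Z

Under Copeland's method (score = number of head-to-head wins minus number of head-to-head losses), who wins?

Z

Pairwise results:
  U vs Z: Z wins 6–3.
  U vs V: V wins 6–3.
  U vs R: R wins 7–2.
  U vs S: S wins 7–2.
  Z vs V: Z wins 6–3.
  Z vs R: Z wins 5–4.
  Z vs S: Z wins 6–3.
  V vs R: R wins 6–3.
  V vs S: S wins 5–4.
  R vs S: S wins 6–3.
Copeland scores (wins − losses):
  U: 0 − 4 = -4
  Z: 4 − 0 = 4
  V: 1 − 3 = -2
  R: 2 − 2 = 0
  S: 3 − 1 = 2
Z has the best Copeland score.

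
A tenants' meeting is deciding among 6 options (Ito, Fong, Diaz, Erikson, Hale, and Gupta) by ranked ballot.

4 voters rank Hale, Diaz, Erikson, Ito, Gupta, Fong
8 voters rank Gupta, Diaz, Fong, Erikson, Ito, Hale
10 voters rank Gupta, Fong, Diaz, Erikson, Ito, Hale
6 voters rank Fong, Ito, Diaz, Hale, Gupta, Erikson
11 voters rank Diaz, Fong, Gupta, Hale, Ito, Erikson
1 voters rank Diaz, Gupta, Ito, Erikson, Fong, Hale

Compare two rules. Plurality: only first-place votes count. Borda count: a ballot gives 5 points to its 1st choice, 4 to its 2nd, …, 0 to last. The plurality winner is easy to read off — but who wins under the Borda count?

Diaz

Plurality first-place counts: Ito 0, Fong 6, Diaz 12, Erikson 0, Hale 4, Gupta 18 → Gupta.
Borda totals: Ito 64, Fong 139, Diaz 156, Erikson 50, Hale 54, Gupta 137 → Diaz.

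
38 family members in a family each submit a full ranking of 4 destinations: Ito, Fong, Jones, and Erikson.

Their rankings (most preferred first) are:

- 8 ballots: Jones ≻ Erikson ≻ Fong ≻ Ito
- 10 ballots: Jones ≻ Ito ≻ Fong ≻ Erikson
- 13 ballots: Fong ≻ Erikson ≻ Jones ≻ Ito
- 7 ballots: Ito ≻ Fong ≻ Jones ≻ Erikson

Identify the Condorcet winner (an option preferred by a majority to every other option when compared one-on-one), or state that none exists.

Head-to-head results (38 voters total):
Ito vs Fong: Fong wins 21–17.
Ito vs Jones: Jones wins 31–7.
Ito vs Erikson: Erikson wins 21–17.
Fong vs Jones: Fong wins 20–18.
Fong vs Erikson: Fong wins 30–8.
Jones vs Erikson: Jones wins 25–13.
Fong beats each rival — Ito (21–17), Jones (20–18), Erikson (30–8) — so Fong is the Condorcet winner.

Fong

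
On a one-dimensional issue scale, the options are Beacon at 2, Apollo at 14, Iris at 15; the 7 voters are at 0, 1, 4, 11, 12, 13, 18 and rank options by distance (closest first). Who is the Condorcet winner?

With single-peaked preferences on a line, the Condorcet winner is the candidate closest to the median voter.
The median voter (position 11) is closest to Apollo at 14.
Check: Apollo vs Beacon — voters closer to Apollo: 4 of 7.

Apollo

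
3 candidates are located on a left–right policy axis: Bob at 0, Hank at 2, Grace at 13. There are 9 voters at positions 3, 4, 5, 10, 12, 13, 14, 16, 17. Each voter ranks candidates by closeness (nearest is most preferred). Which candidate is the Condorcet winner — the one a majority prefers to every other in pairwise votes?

With single-peaked preferences on a line, the Condorcet winner is the candidate closest to the median voter.
The median voter (position 12) is closest to Grace at 13.
Check: Grace vs Bob — voters closer to Grace: 6 of 9.

Grace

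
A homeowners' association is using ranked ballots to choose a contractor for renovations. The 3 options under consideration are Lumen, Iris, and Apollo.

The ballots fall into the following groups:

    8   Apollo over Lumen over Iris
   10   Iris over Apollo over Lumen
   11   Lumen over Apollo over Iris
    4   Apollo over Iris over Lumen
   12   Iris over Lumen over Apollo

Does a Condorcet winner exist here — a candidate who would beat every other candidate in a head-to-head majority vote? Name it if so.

Head-to-head results (45 voters total):
Lumen vs Iris: Iris wins 26–19.
Lumen vs Apollo: Lumen wins 23–22.
Iris vs Apollo: Apollo wins 23–22.
No candidate beats all others: Lumen beats Apollo beats Iris beats Lumen, a majority cycle.

There is no Condorcet winner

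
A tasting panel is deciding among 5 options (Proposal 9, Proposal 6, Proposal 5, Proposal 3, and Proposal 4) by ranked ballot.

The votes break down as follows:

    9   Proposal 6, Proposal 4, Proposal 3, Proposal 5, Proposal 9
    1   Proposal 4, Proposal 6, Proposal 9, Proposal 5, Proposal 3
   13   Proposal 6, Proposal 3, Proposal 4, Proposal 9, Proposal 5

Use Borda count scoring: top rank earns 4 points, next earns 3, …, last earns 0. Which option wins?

Proposal 6

Borda scores:
  Proposal 9: 9·0 + 2 + 13·1 = 15
  Proposal 6: 9·4 + 3 + 13·4 = 91
  Proposal 5: 9·1 + 1 + 13·0 = 10
  Proposal 3: 9·2 + 0 + 13·3 = 57
  Proposal 4: 9·3 + 4 + 13·2 = 57
Proposal 6 has the highest total.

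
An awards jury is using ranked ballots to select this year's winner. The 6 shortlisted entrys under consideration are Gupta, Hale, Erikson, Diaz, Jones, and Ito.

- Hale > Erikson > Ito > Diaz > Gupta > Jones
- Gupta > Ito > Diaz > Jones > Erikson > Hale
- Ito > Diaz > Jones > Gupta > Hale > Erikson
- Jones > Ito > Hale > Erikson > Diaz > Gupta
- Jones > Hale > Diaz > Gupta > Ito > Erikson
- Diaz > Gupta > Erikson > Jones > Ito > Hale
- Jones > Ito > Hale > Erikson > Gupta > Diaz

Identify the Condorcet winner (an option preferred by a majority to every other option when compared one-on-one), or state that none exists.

Head-to-head results (7 voters total):
Gupta vs Hale: Hale wins 4–3.
Gupta vs Erikson: Gupta wins 4–3.
Gupta vs Diaz: Diaz wins 5–2.
Gupta vs Jones: Jones wins 4–3.
Gupta vs Ito: Ito wins 4–3.
Hale vs Erikson: Hale wins 5–2.
Hale vs Diaz: Hale wins 4–3.
Hale vs Jones: Jones wins 6–1.
Hale vs Ito: Ito wins 5–2.
Erikson vs Diaz: Diaz wins 4–3.
Erikson vs Jones: Jones wins 5–2.
Erikson vs Ito: Ito wins 5–2.
Diaz vs Jones: Diaz wins 4–3.
Diaz vs Ito: Ito wins 5–2.
Jones vs Ito: Jones wins 4–3.
No candidate beats all others: Hale beats Diaz beats Jones beats Hale, a majority cycle.

There is no Condorcet winner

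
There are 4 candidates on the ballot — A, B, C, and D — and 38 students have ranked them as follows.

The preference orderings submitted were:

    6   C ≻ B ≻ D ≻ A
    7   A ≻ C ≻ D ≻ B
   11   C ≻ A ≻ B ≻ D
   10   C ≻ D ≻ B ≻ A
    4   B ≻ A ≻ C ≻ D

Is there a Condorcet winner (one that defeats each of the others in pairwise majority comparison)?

Head-to-head results (38 voters total):
A vs B: B wins 20–18.
A vs C: C wins 27–11.
A vs D: A wins 22–16.
B vs C: C wins 34–4.
B vs D: B wins 21–17.
C vs D: C wins 38–0.
C beats each rival — A (27–11), B (34–4), D (38–0) — so C is the Condorcet winner.

Yes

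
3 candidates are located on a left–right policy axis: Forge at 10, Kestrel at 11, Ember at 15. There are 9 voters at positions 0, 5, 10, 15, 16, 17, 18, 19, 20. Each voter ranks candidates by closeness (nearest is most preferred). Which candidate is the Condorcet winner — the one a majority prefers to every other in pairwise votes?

With single-peaked preferences on a line, the Condorcet winner is the candidate closest to the median voter.
The median voter (position 16) is closest to Ember at 15.
Check: Ember vs Forge — voters closer to Ember: 6 of 9.

Ember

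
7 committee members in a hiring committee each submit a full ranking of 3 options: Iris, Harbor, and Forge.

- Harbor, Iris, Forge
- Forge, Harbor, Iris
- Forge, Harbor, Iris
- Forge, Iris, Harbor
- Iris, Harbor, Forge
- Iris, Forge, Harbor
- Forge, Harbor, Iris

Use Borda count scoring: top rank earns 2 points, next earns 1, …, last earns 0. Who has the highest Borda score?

Forge

Borda scores:
  Iris: 1 + 0 + 0 + 1 + 2 + 2 + 0 = 6
  Harbor: 2 + 1 + 1 + 0 + 1 + 0 + 1 = 6
  Forge: 0 + 2 + 2 + 2 + 0 + 1 + 2 = 9
Forge has the highest total.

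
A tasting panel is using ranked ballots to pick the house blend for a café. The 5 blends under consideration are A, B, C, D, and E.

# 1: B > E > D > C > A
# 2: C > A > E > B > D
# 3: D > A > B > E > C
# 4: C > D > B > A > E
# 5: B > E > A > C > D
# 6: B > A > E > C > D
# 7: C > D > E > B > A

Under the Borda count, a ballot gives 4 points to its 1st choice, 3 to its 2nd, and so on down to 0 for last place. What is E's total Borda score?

13

Borda scores:
  A: 0 + 3 + 3 + 1 + 2 + 3 + 0 = 12
  B: 4 + 1 + 2 + 2 + 4 + 4 + 1 = 18
  C: 1 + 4 + 0 + 4 + 1 + 1 + 4 = 15
  D: 2 + 0 + 4 + 3 + 0 + 0 + 3 = 12
  E: 3 + 2 + 1 + 0 + 3 + 2 + 2 = 13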